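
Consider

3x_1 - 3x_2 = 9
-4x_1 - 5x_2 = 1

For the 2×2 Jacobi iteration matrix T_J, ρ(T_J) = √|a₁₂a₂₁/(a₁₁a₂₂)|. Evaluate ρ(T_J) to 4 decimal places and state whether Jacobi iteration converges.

a₁₂a₂₁/(a₁₁a₂₂) = (-3)·(-4) / ((3)·(-5)) = -0.800000
ρ = √|-0.800000| = √0.800000 = 0.8944
ρ < 1, so Jacobi converges

0.8944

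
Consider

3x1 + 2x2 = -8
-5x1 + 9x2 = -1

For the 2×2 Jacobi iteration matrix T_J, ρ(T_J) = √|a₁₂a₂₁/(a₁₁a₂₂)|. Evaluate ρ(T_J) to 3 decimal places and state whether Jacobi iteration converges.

a₁₂a₂₁/(a₁₁a₂₂) = (2)·(-5) / ((3)·(9)) = -0.370370
ρ = √|-0.370370| = √0.370370 = 0.609
ρ < 1, so Jacobi converges

0.609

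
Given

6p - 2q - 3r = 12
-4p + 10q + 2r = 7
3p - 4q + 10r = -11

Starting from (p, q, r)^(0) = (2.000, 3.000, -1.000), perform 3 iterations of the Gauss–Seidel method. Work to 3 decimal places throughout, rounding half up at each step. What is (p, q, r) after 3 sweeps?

Iteration 1:
  p = (12 - (-2)·3.000 - (-3)·-1.000) / (6) = 2.500
  q = (7 - (-4)·2.500 - (2)·-1.000) / (10) = 1.900
  r = (-11 - (3)·2.500 - (-4)·1.900) / (10) = -1.090
Iteration 2:
  p = (12 - (-2)·1.900 - (-3)·-1.090) / (6) = 2.088
  q = (7 - (-4)·2.088 - (2)·-1.090) / (10) = 1.753
  r = (-11 - (3)·2.088 - (-4)·1.753) / (10) = -1.025
Iteration 3:
  p = (12 - (-2)·1.753 - (-3)·-1.025) / (6) = 2.072
  q = (7 - (-4)·2.072 - (2)·-1.025) / (10) = 1.734
  r = (-11 - (3)·2.072 - (-4)·1.734) / (10) = -1.028

(2.072, 1.734, -1.028)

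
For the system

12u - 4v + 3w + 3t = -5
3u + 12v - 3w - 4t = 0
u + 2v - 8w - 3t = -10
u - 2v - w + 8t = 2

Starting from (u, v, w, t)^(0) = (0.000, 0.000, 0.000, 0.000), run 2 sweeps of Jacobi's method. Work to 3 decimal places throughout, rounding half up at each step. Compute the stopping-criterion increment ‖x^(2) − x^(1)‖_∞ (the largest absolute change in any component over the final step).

0.500

Iteration 1:
  u = (-5 - (-4)·0.000 - (3)·0.000 - (3)·0.000) / (12) = -0.417
  v = (0 - (3)·0.000 - (-3)·0.000 - (-4)·0.000) / (12) = 0.000
  w = (-10 - (1)·0.000 - (2)·0.000 - (-3)·0.000) / (-8) = 1.250
  t = (2 - (1)·0.000 - (-2)·0.000 - (-1)·0.000) / (8) = 0.250
Iteration 2:
  u = (-5 - (-4)·0.000 - (3)·1.250 - (3)·0.250) / (12) = -0.792
  v = (0 - (3)·-0.417 - (-3)·1.250 - (-4)·0.250) / (12) = 0.500
  w = (-10 - (1)·-0.417 - (2)·0.000 - (-3)·0.250) / (-8) = 1.104
  t = (2 - (1)·-0.417 - (-2)·0.000 - (-1)·1.250) / (8) = 0.458
Change: (-0.375, 0.500, -0.146, 0.208) → max |·| = 0.500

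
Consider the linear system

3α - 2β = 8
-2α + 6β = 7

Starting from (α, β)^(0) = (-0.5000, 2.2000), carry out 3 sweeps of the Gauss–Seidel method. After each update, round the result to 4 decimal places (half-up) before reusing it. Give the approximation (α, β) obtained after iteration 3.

Iteration 1:
  α = (8 - (-2)·2.2000) / (3) = 4.1333
  β = (7 - (-2)·4.1333) / (6) = 2.5444
Iteration 2:
  α = (8 - (-2)·2.5444) / (3) = 4.3629
  β = (7 - (-2)·4.3629) / (6) = 2.6210
Iteration 3:
  α = (8 - (-2)·2.6210) / (3) = 4.4140
  β = (7 - (-2)·4.4140) / (6) = 2.6380

(4.4140, 2.6380)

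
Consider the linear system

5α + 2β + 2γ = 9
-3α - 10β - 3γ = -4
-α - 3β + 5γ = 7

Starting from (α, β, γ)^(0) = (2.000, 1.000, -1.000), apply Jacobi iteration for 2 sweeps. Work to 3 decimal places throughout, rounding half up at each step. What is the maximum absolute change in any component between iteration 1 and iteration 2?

1.000

Iteration 1:
  α = (9 - (2)·1.000 - (2)·-1.000) / (5) = 1.800
  β = (-4 - (-3)·2.000 - (-3)·-1.000) / (-10) = 0.100
  γ = (7 - (-1)·2.000 - (-3)·1.000) / (5) = 2.400
Iteration 2:
  α = (9 - (2)·0.100 - (2)·2.400) / (5) = 0.800
  β = (-4 - (-3)·1.800 - (-3)·2.400) / (-10) = -0.860
  γ = (7 - (-1)·1.800 - (-3)·0.100) / (5) = 1.820
Change: (-1.000, -0.960, -0.580) → max |·| = 1.000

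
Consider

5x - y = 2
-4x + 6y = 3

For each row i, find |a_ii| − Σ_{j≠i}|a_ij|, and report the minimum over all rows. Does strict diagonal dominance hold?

2

row 1: |5| − (1) = 4
row 2: |6| − (4) = 2
minimum over rows = 2 → strictly diagonally dominant (convergence guaranteed)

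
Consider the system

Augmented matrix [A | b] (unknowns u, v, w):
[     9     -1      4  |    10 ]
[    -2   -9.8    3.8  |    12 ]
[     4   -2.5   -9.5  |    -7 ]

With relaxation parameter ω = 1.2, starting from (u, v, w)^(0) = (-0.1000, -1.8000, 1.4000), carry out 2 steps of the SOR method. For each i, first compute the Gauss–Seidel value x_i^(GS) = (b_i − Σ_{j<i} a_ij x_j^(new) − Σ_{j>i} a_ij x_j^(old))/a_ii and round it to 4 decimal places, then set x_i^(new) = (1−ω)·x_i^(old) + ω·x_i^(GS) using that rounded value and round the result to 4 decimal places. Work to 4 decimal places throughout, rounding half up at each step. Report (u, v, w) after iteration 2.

Iteration 1:
  u: GS value = (10 - (-1)·-1.8000 - (4)·1.4000) / (9) = 0.2889;  u ← (1−ω)·-0.1000 + ω·0.2889 = 0.3667
  v: GS value = (12 - (-2)·0.3667 - (3.8)·1.4000) / (-9.8) = -0.7565;  v ← (1−ω)·-1.8000 + ω·-0.7565 = -0.5478
  w: GS value = (-7 - (4)·0.3667 - (-2.5)·-0.5478) / (-9.5) = 1.0354;  w ← (1−ω)·1.4000 + ω·1.0354 = 0.9625
Iteration 2:
  u: GS value = (10 - (-1)·-0.5478 - (4)·0.9625) / (9) = 0.6225;  u ← (1−ω)·0.3667 + ω·0.6225 = 0.6737
  v: GS value = (12 - (-2)·0.6737 - (3.8)·0.9625) / (-9.8) = -0.9888;  v ← (1−ω)·-0.5478 + ω·-0.9888 = -1.0770
  w: GS value = (-7 - (4)·0.6737 - (-2.5)·-1.0770) / (-9.5) = 1.3039;  w ← (1−ω)·0.9625 + ω·1.3039 = 1.3722

(0.6737, -1.0770, 1.3722)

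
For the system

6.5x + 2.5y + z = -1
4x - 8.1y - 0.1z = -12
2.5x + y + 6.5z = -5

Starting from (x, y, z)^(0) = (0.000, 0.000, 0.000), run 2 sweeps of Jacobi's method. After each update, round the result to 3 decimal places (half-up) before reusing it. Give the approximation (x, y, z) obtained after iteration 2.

Iteration 1:
  x = (-1 - (2.5)·0.000 - (1)·0.000) / (6.5) = -0.154
  y = (-12 - (4)·0.000 - (-0.1)·0.000) / (-8.1) = 1.481
  z = (-5 - (2.5)·0.000 - (1)·0.000) / (6.5) = -0.769
Iteration 2:
  x = (-1 - (2.5)·1.481 - (1)·-0.769) / (6.5) = -0.605
  y = (-12 - (4)·-0.154 - (-0.1)·-0.769) / (-8.1) = 1.415
  z = (-5 - (2.5)·-0.154 - (1)·1.481) / (6.5) = -0.938

(-0.605, 1.415, -0.938)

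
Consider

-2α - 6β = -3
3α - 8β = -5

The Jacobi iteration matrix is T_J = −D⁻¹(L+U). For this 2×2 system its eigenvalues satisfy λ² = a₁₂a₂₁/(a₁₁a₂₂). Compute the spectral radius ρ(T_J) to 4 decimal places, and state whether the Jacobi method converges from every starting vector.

a₁₂a₂₁/(a₁₁a₂₂) = (-6)·(3) / ((-2)·(-8)) = -1.125000
ρ = √|-1.125000| = √1.125000 = 1.0607
ρ > 1, so Jacobi diverges

1.0607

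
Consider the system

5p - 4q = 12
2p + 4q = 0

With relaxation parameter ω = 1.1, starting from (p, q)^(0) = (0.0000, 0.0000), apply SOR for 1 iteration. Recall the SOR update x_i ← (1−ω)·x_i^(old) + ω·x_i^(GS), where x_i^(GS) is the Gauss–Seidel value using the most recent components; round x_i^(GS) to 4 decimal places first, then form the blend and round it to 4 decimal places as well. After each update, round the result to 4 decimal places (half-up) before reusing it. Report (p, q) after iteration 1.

Iteration 1:
  p: GS value = (12 - (-4)·0.0000) / (5) = 2.4000;  p ← (1−ω)·0.0000 + ω·2.4000 = 2.6400
  q: GS value = (0 - (2)·2.6400) / (4) = -1.3200;  q ← (1−ω)·0.0000 + ω·-1.3200 = -1.4520

(2.6400, -1.4520)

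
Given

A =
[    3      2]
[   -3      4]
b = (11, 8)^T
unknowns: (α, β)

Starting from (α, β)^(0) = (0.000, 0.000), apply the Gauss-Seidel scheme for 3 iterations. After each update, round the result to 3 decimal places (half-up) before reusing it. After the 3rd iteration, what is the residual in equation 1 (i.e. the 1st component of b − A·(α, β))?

Iteration 1:
  α = (11 - (2)·0.000) / (3) = 3.667
  β = (8 - (-3)·3.667) / (4) = 4.750
Iteration 2:
  α = (11 - (2)·4.750) / (3) = 0.500
  β = (8 - (-3)·0.500) / (4) = 2.375
Iteration 3:
  α = (11 - (2)·2.375) / (3) = 2.083
  β = (8 - (-3)·2.083) / (4) = 3.562
Residual b − A·x = (-2.373, 0.001)

-2.373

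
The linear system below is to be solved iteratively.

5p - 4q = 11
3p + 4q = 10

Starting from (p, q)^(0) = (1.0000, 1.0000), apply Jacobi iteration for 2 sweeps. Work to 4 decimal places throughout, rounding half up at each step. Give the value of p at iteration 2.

3.6000

Iteration 1:
  p = (11 - (-4)·1.0000) / (5) = 3.0000
  q = (10 - (3)·1.0000) / (4) = 1.7500
Iteration 2:
  p = (11 - (-4)·1.7500) / (5) = 3.6000
  q = (10 - (3)·3.0000) / (4) = 0.2500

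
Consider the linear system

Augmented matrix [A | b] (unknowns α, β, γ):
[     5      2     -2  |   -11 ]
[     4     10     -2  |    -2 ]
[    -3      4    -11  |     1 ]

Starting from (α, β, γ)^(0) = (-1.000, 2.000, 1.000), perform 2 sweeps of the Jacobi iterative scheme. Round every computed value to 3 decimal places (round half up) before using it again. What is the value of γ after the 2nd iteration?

Iteration 1:
  α = (-11 - (2)·2.000 - (-2)·1.000) / (5) = -2.600
  β = (-2 - (4)·-1.000 - (-2)·1.000) / (10) = 0.400
  γ = (1 - (-3)·-1.000 - (4)·2.000) / (-11) = 0.909
Iteration 2:
  α = (-11 - (2)·0.400 - (-2)·0.909) / (5) = -1.996
  β = (-2 - (4)·-2.600 - (-2)·0.909) / (10) = 1.022
  γ = (1 - (-3)·-2.600 - (4)·0.400) / (-11) = 0.764

0.764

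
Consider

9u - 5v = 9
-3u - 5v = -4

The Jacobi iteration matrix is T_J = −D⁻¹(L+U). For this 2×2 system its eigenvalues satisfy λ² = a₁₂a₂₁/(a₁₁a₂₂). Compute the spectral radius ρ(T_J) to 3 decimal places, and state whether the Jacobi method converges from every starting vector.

0.577

a₁₂a₂₁/(a₁₁a₂₂) = (-5)·(-3) / ((9)·(-5)) = -0.333333
ρ = √|-0.333333| = √0.333333 = 0.577
ρ < 1, so Jacobi converges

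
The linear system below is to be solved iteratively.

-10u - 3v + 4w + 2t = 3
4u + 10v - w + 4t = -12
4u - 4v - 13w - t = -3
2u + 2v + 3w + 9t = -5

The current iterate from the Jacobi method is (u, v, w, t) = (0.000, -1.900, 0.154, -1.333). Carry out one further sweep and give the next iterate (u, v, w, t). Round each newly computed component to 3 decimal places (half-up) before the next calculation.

One sweep:
  u = (3 - (-3)·-1.900 - (4)·0.154 - (2)·-1.333) / (-10) = 0.065
  v = (-12 - (4)·0.000 - (-1)·0.154 - (4)·-1.333) / (10) = -0.651
  w = (-3 - (4)·0.000 - (-4)·-1.900 - (-1)·-1.333) / (-13) = 0.918
  t = (-5 - (2)·0.000 - (2)·-1.900 - (3)·0.154) / (9) = -0.185

(0.065, -0.651, 0.918, -0.185)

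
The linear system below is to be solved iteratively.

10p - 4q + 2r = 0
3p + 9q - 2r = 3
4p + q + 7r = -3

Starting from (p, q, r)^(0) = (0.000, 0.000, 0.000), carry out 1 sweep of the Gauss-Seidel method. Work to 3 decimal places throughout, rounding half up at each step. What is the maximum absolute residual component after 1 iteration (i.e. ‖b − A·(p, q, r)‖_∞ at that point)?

2.284

Iteration 1:
  p = (0 - (-4)·0.000 - (2)·0.000) / (10) = 0.000
  q = (3 - (3)·0.000 - (-2)·0.000) / (9) = 0.333
  r = (-3 - (4)·0.000 - (1)·0.333) / (7) = -0.476
Residual b − A·x = (2.284, -0.949, -0.001); ∞-norm = 2.284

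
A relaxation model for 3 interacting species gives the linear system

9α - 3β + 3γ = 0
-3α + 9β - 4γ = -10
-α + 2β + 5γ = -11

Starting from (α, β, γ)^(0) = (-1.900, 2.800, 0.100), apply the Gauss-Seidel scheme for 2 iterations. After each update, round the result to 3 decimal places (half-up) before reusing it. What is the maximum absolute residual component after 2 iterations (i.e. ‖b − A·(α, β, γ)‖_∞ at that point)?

3.846

Iteration 1:
  α = (0 - (-3)·2.800 - (3)·0.100) / (9) = 0.900
  β = (-10 - (-3)·0.900 - (-4)·0.100) / (9) = -0.767
  γ = (-11 - (-1)·0.900 - (2)·-0.767) / (5) = -1.713
Iteration 2:
  α = (0 - (-3)·-0.767 - (3)·-1.713) / (9) = 0.315
  β = (-10 - (-3)·0.315 - (-4)·-1.713) / (9) = -1.767
  γ = (-11 - (-1)·0.315 - (2)·-1.767) / (5) = -1.430
Residual b − A·x = (-3.846, 1.128, -0.001); ∞-norm = 3.846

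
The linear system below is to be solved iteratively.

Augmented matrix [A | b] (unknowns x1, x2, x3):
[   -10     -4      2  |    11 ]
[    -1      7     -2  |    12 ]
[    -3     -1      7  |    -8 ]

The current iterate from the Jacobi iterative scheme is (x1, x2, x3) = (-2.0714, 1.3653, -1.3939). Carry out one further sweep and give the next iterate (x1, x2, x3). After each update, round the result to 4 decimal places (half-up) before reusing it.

One sweep:
  x1 = (11 - (-4)·1.3653 - (2)·-1.3939) / (-10) = -1.9249
  x2 = (12 - (-1)·-2.0714 - (-2)·-1.3939) / (7) = 1.0201
  x3 = (-8 - (-3)·-2.0714 - (-1)·1.3653) / (7) = -1.8356

(-1.9249, 1.0201, -1.8356)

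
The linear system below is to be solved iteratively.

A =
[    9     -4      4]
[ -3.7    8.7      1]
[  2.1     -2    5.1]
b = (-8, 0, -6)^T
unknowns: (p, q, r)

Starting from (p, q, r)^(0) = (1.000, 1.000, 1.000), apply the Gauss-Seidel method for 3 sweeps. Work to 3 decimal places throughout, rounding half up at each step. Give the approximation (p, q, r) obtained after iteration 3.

(-0.532, -0.115, -1.003)

Iteration 1:
  p = (-8 - (-4)·1.000 - (4)·1.000) / (9) = -0.889
  q = (0 - (-3.7)·-0.889 - (1)·1.000) / (8.7) = -0.493
  r = (-6 - (2.1)·-0.889 - (-2)·-0.493) / (5.1) = -1.004
Iteration 2:
  p = (-8 - (-4)·-0.493 - (4)·-1.004) / (9) = -0.662
  q = (0 - (-3.7)·-0.662 - (1)·-1.004) / (8.7) = -0.166
  r = (-6 - (2.1)·-0.662 - (-2)·-0.166) / (5.1) = -0.969
Iteration 3:
  p = (-8 - (-4)·-0.166 - (4)·-0.969) / (9) = -0.532
  q = (0 - (-3.7)·-0.532 - (1)·-0.969) / (8.7) = -0.115
  r = (-6 - (2.1)·-0.532 - (-2)·-0.115) / (5.1) = -1.003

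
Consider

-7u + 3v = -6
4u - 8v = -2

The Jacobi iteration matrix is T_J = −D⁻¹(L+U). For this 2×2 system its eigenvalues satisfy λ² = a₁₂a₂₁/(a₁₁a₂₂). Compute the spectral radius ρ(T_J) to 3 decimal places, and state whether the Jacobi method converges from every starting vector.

0.463

a₁₂a₂₁/(a₁₁a₂₂) = (3)·(4) / ((-7)·(-8)) = 0.214286
ρ = √|0.214286| = √0.214286 = 0.463
ρ < 1, so Jacobi converges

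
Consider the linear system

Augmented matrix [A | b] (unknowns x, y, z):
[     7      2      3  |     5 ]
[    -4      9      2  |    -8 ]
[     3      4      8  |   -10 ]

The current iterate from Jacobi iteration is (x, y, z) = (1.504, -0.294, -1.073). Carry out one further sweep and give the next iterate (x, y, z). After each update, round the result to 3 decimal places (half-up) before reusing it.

(1.258, 0.018, -1.667)

One sweep:
  x = (5 - (2)·-0.294 - (3)·-1.073) / (7) = 1.258
  y = (-8 - (-4)·1.504 - (2)·-1.073) / (9) = 0.018
  z = (-10 - (3)·1.504 - (4)·-0.294) / (8) = -1.667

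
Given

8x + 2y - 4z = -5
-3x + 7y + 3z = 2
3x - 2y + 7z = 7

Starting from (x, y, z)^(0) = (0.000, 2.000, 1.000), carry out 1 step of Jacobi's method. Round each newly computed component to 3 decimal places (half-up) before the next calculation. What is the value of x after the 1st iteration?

-0.625

Iteration 1:
  x = (-5 - (2)·2.000 - (-4)·1.000) / (8) = -0.625
  y = (2 - (-3)·0.000 - (3)·1.000) / (7) = -0.143
  z = (7 - (3)·0.000 - (-2)·2.000) / (7) = 1.571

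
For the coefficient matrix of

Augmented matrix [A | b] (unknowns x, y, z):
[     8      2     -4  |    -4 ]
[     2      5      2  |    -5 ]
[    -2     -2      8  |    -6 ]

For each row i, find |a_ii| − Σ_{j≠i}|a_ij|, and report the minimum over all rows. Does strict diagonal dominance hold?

1

row 1: |8| − (2+4) = 2
row 2: |5| − (2+2) = 1
row 3: |8| − (2+2) = 4
minimum over rows = 1 → strictly diagonally dominant (convergence guaranteed)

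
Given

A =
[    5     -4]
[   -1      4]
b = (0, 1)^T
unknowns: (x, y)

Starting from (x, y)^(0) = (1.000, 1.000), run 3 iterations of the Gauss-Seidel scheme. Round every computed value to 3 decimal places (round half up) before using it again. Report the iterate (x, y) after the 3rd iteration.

Iteration 1:
  x = (0 - (-4)·1.000) / (5) = 0.800
  y = (1 - (-1)·0.800) / (4) = 0.450
Iteration 2:
  x = (0 - (-4)·0.450) / (5) = 0.360
  y = (1 - (-1)·0.360) / (4) = 0.340
Iteration 3:
  x = (0 - (-4)·0.340) / (5) = 0.272
  y = (1 - (-1)·0.272) / (4) = 0.318

(0.272, 0.318)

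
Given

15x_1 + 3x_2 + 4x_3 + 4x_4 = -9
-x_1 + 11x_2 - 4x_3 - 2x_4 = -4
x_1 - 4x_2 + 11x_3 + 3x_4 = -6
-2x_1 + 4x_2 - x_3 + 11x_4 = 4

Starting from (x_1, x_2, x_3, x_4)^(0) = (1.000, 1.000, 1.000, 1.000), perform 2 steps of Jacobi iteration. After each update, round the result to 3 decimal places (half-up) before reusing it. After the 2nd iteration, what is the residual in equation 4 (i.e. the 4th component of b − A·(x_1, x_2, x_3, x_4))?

Iteration 1:
  x_1 = (-9 - (3)·1.000 - (4)·1.000 - (4)·1.000) / (15) = -1.333
  x_2 = (-4 - (-1)·1.000 - (-4)·1.000 - (-2)·1.000) / (11) = 0.273
  x_3 = (-6 - (1)·1.000 - (-4)·1.000 - (3)·1.000) / (11) = -0.545
  x_4 = (4 - (-2)·1.000 - (4)·1.000 - (-1)·1.000) / (11) = 0.273
Iteration 2:
  x_1 = (-9 - (3)·0.273 - (4)·-0.545 - (4)·0.273) / (15) = -0.582
  x_2 = (-4 - (-1)·-1.333 - (-4)·-0.545 - (-2)·0.273) / (11) = -0.633
  x_3 = (-6 - (1)·-1.333 - (-4)·0.273 - (3)·0.273) / (11) = -0.399
  x_4 = (4 - (-2)·-1.333 - (4)·0.273 - (-1)·-0.545) / (11) = -0.028
Residual b − A·x = (3.337, 0.729, -3.477, 5.277)

5.277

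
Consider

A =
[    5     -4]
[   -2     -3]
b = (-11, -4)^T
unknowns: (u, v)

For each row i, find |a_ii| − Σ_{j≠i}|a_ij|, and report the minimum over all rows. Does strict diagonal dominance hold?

row 1: |5| − (4) = 1
row 2: |-3| − (2) = 1
minimum over rows = 1 → strictly diagonally dominant (convergence guaranteed)

1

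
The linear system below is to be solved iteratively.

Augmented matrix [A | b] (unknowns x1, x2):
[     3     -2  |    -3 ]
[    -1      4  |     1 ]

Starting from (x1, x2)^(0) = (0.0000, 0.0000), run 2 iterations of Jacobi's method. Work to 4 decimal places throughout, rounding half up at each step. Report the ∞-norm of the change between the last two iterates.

0.2500

Iteration 1:
  x1 = (-3 - (-2)·0.0000) / (3) = -1.0000
  x2 = (1 - (-1)·0.0000) / (4) = 0.2500
Iteration 2:
  x1 = (-3 - (-2)·0.2500) / (3) = -0.8333
  x2 = (1 - (-1)·-1.0000) / (4) = 0.0000
Change: (0.1667, -0.2500) → max |·| = 0.2500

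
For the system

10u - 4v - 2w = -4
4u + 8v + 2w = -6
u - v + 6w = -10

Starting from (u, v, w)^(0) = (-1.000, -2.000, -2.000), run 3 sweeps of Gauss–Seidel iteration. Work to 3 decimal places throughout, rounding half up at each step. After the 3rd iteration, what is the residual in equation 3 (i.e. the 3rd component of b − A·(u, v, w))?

Iteration 1:
  u = (-4 - (-4)·-2.000 - (-2)·-2.000) / (10) = -1.600
  v = (-6 - (4)·-1.600 - (2)·-2.000) / (8) = 0.550
  w = (-10 - (1)·-1.600 - (-1)·0.550) / (6) = -1.308
Iteration 2:
  u = (-4 - (-4)·0.550 - (-2)·-1.308) / (10) = -0.442
  v = (-6 - (4)·-0.442 - (2)·-1.308) / (8) = -0.202
  w = (-10 - (1)·-0.442 - (-1)·-0.202) / (6) = -1.627
Iteration 3:
  u = (-4 - (-4)·-0.202 - (-2)·-1.627) / (10) = -0.806
  v = (-6 - (4)·-0.806 - (2)·-1.627) / (8) = 0.060
  w = (-10 - (1)·-0.806 - (-1)·0.060) / (6) = -1.522
Residual b − A·x = (1.256, -0.212, -0.002)

-0.002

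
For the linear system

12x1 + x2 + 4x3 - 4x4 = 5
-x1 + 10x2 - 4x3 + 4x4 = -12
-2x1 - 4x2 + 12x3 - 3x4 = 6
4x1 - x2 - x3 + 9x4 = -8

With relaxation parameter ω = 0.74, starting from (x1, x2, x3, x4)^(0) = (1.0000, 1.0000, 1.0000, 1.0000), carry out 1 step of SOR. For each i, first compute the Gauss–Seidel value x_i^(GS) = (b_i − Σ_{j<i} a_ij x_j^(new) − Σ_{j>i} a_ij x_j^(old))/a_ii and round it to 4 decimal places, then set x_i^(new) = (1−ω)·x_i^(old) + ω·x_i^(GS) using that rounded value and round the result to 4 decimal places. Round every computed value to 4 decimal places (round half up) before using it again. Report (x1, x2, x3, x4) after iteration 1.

(0.5066, -0.5905, 0.7318, -0.5527)

Iteration 1:
  x1: GS value = (5 - (1)·1.0000 - (4)·1.0000 - (-4)·1.0000) / (12) = 0.3333;  x1 ← (1−ω)·1.0000 + ω·0.3333 = 0.5066
  x2: GS value = (-12 - (-1)·0.5066 - (-4)·1.0000 - (4)·1.0000) / (10) = -1.1493;  x2 ← (1−ω)·1.0000 + ω·-1.1493 = -0.5905
  x3: GS value = (6 - (-2)·0.5066 - (-4)·-0.5905 - (-3)·1.0000) / (12) = 0.6376;  x3 ← (1−ω)·1.0000 + ω·0.6376 = 0.7318
  x4: GS value = (-8 - (4)·0.5066 - (-1)·-0.5905 - (-1)·0.7318) / (9) = -1.0983;  x4 ← (1−ω)·1.0000 + ω·-1.0983 = -0.5527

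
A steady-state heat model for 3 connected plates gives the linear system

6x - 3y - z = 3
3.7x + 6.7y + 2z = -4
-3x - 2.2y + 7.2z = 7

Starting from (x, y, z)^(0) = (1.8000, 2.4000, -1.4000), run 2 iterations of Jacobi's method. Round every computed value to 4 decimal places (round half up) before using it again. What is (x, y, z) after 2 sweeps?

Iteration 1:
  x = (3 - (-3)·2.4000 - (-1)·-1.4000) / (6) = 1.4667
  y = (-4 - (3.7)·1.8000 - (2)·-1.4000) / (6.7) = -1.1731
  z = (7 - (-3)·1.8000 - (-2.2)·2.4000) / (7.2) = 2.4556
Iteration 2:
  x = (3 - (-3)·-1.1731 - (-1)·2.4556) / (6) = 0.3227
  y = (-4 - (3.7)·1.4667 - (2)·2.4556) / (6.7) = -2.1400
  z = (7 - (-3)·1.4667 - (-2.2)·-1.1731) / (7.2) = 1.2249

(0.3227, -2.1400, 1.2249)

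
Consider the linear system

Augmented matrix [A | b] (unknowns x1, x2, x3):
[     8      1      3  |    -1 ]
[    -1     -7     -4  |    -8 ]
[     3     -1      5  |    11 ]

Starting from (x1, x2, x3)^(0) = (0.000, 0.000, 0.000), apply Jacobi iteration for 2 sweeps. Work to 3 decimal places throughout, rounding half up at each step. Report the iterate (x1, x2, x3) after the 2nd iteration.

Iteration 1:
  x1 = (-1 - (1)·0.000 - (3)·0.000) / (8) = -0.125
  x2 = (-8 - (-1)·0.000 - (-4)·0.000) / (-7) = 1.143
  x3 = (11 - (3)·0.000 - (-1)·0.000) / (5) = 2.200
Iteration 2:
  x1 = (-1 - (1)·1.143 - (3)·2.200) / (8) = -1.093
  x2 = (-8 - (-1)·-0.125 - (-4)·2.200) / (-7) = -0.096
  x3 = (11 - (3)·-0.125 - (-1)·1.143) / (5) = 2.504

(-1.093, -0.096, 2.504)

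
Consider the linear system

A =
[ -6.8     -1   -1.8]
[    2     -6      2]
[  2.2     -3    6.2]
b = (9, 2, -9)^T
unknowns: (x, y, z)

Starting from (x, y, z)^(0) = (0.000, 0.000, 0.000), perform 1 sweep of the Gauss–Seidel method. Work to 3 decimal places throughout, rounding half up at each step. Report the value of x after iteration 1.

-1.324

Iteration 1:
  x = (9 - (-1)·0.000 - (-1.8)·0.000) / (-6.8) = -1.324
  y = (2 - (2)·-1.324 - (2)·0.000) / (-6) = -0.775
  z = (-9 - (2.2)·-1.324 - (-3)·-0.775) / (6.2) = -1.357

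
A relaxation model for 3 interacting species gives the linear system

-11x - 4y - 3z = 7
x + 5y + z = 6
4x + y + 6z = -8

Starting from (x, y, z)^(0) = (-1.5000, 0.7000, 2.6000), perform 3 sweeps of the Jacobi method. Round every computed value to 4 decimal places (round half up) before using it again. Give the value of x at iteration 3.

-1.1045

Iteration 1:
  x = (7 - (-4)·0.7000 - (-3)·2.6000) / (-11) = -1.6000
  y = (6 - (1)·-1.5000 - (1)·2.6000) / (5) = 0.9800
  z = (-8 - (4)·-1.5000 - (1)·0.7000) / (6) = -0.4500
Iteration 2:
  x = (7 - (-4)·0.9800 - (-3)·-0.4500) / (-11) = -0.8700
  y = (6 - (1)·-1.6000 - (1)·-0.4500) / (5) = 1.6100
  z = (-8 - (4)·-1.6000 - (1)·0.9800) / (6) = -0.4300
Iteration 3:
  x = (7 - (-4)·1.6100 - (-3)·-0.4300) / (-11) = -1.1045
  y = (6 - (1)·-0.8700 - (1)·-0.4300) / (5) = 1.4600
  z = (-8 - (4)·-0.8700 - (1)·1.6100) / (6) = -1.0217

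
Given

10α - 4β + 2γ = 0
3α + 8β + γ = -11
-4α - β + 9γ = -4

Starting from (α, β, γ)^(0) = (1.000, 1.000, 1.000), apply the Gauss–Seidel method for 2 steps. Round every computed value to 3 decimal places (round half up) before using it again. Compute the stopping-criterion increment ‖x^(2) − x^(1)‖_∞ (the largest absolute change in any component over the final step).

Iteration 1:
  α = (0 - (-4)·1.000 - (2)·1.000) / (10) = 0.200
  β = (-11 - (3)·0.200 - (1)·1.000) / (8) = -1.575
  γ = (-4 - (-4)·0.200 - (-1)·-1.575) / (9) = -0.531
Iteration 2:
  α = (0 - (-4)·-1.575 - (2)·-0.531) / (10) = -0.524
  β = (-11 - (3)·-0.524 - (1)·-0.531) / (8) = -1.112
  γ = (-4 - (-4)·-0.524 - (-1)·-1.112) / (9) = -0.801
Change: (-0.724, 0.463, -0.270) → max |·| = 0.724

0.724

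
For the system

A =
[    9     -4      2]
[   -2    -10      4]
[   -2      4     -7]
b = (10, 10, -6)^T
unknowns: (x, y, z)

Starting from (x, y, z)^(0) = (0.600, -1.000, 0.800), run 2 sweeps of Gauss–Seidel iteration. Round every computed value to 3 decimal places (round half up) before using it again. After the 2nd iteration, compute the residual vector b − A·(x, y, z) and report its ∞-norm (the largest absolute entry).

Iteration 1:
  x = (10 - (-4)·-1.000 - (2)·0.800) / (9) = 0.489
  y = (10 - (-2)·0.489 - (4)·0.800) / (-10) = -0.778
  z = (-6 - (-2)·0.489 - (4)·-0.778) / (-7) = 0.273
Iteration 2:
  x = (10 - (-4)·-0.778 - (2)·0.273) / (9) = 0.705
  y = (10 - (-2)·0.705 - (4)·0.273) / (-10) = -1.032
  z = (-6 - (-2)·0.705 - (4)·-1.032) / (-7) = 0.066
Residual b − A·x = (-0.605, 0.826, 0.000); ∞-norm = 0.826

0.826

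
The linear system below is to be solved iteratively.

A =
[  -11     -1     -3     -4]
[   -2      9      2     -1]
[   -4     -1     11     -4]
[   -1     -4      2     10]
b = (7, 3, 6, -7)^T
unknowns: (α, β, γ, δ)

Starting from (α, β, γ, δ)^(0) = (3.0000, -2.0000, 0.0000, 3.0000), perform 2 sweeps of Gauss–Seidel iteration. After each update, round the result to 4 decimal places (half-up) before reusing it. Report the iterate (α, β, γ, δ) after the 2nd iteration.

(-0.6228, -0.1554, -0.0391, -0.8166)

Iteration 1:
  α = (7 - (-1)·-2.0000 - (-3)·0.0000 - (-4)·3.0000) / (-11) = -1.5455
  β = (3 - (-2)·-1.5455 - (2)·0.0000 - (-1)·3.0000) / (9) = 0.3232
  γ = (6 - (-4)·-1.5455 - (-1)·0.3232 - (-4)·3.0000) / (11) = 1.1037
  δ = (-7 - (-1)·-1.5455 - (-4)·0.3232 - (2)·1.1037) / (10) = -0.9460
Iteration 2:
  α = (7 - (-1)·0.3232 - (-3)·1.1037 - (-4)·-0.9460) / (-11) = -0.6228
  β = (3 - (-2)·-0.6228 - (2)·1.1037 - (-1)·-0.9460) / (9) = -0.1554
  γ = (6 - (-4)·-0.6228 - (-1)·-0.1554 - (-4)·-0.9460) / (11) = -0.0391
  δ = (-7 - (-1)·-0.6228 - (-4)·-0.1554 - (2)·-0.0391) / (10) = -0.8166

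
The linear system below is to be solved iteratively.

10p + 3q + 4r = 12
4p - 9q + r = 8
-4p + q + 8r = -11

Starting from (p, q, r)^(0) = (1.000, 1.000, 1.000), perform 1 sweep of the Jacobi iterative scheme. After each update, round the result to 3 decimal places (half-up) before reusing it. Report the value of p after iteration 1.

Iteration 1:
  p = (12 - (3)·1.000 - (4)·1.000) / (10) = 0.500
  q = (8 - (4)·1.000 - (1)·1.000) / (-9) = -0.333
  r = (-11 - (-4)·1.000 - (1)·1.000) / (8) = -1.000

0.500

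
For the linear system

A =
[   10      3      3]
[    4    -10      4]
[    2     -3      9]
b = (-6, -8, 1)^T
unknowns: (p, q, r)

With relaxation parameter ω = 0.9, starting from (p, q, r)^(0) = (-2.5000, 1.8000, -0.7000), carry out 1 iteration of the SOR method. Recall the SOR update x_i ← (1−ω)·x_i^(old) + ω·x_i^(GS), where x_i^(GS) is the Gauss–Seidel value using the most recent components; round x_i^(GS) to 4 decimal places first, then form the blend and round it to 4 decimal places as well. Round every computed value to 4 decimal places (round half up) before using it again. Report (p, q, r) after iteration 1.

Iteration 1:
  p: GS value = (-6 - (3)·1.8000 - (3)·-0.7000) / (10) = -0.9300;  p ← (1−ω)·-2.5000 + ω·-0.9300 = -1.0870
  q: GS value = (-8 - (4)·-1.0870 - (4)·-0.7000) / (-10) = 0.0852;  q ← (1−ω)·1.8000 + ω·0.0852 = 0.2567
  r: GS value = (1 - (2)·-1.0870 - (-3)·0.2567) / (9) = 0.4382;  r ← (1−ω)·-0.7000 + ω·0.4382 = 0.3244

(-1.0870, 0.2567, 0.3244)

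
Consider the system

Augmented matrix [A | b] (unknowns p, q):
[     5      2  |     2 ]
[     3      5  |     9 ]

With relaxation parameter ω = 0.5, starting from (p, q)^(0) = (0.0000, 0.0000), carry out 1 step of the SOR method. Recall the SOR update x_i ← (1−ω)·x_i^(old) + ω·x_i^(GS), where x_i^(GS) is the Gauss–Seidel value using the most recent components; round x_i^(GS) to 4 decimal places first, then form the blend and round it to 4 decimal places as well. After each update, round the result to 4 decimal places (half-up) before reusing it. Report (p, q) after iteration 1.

(0.2000, 0.8400)

Iteration 1:
  p: GS value = (2 - (2)·0.0000) / (5) = 0.4000;  p ← (1−ω)·0.0000 + ω·0.4000 = 0.2000
  q: GS value = (9 - (3)·0.2000) / (5) = 1.6800;  q ← (1−ω)·0.0000 + ω·1.6800 = 0.8400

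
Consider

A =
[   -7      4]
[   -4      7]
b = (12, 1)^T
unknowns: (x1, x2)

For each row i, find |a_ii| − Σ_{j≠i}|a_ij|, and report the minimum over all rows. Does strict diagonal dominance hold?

3

row 1: |-7| − (4) = 3
row 2: |7| − (4) = 3
minimum over rows = 3 → strictly diagonally dominant (convergence guaranteed)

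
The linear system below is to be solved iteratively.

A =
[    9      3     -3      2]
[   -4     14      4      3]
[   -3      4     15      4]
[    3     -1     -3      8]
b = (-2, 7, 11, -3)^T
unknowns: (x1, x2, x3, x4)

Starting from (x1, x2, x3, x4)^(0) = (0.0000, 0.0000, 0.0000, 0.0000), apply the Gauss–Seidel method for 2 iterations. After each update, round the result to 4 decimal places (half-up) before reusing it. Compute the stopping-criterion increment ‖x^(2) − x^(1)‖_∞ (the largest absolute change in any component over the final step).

Iteration 1:
  x1 = (-2 - (3)·0.0000 - (-3)·0.0000 - (2)·0.0000) / (9) = -0.2222
  x2 = (7 - (-4)·-0.2222 - (4)·0.0000 - (3)·0.0000) / (14) = 0.4365
  x3 = (11 - (-3)·-0.2222 - (4)·0.4365 - (4)·0.0000) / (15) = 0.5725
  x4 = (-3 - (3)·-0.2222 - (-1)·0.4365 - (-3)·0.5725) / (8) = -0.0224
Iteration 2:
  x1 = (-2 - (3)·0.4365 - (-3)·0.5725 - (2)·-0.0224) / (9) = -0.1719
  x2 = (7 - (-4)·-0.1719 - (4)·0.5725 - (3)·-0.0224) / (14) = 0.2921
  x3 = (11 - (-3)·-0.1719 - (4)·0.2921 - (4)·-0.0224) / (15) = 0.6270
  x4 = (-3 - (3)·-0.1719 - (-1)·0.2921 - (-3)·0.6270) / (8) = -0.0389
Change: (0.0503, -0.1444, 0.0545, -0.0165) → max |·| = 0.1444

0.1444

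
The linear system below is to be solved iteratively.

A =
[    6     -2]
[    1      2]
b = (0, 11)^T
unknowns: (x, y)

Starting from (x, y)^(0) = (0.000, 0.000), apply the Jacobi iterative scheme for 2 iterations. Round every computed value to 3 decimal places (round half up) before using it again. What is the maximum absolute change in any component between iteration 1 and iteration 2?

1.833

Iteration 1:
  x = (0 - (-2)·0.000) / (6) = 0.000
  y = (11 - (1)·0.000) / (2) = 5.500
Iteration 2:
  x = (0 - (-2)·5.500) / (6) = 1.833
  y = (11 - (1)·0.000) / (2) = 5.500
Change: (1.833, 0.000) → max |·| = 1.833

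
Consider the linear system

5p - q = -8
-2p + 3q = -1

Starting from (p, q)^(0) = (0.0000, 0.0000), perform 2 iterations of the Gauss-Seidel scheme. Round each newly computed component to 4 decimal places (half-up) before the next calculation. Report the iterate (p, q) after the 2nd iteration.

Iteration 1:
  p = (-8 - (-1)·0.0000) / (5) = -1.6000
  q = (-1 - (-2)·-1.6000) / (3) = -1.4000
Iteration 2:
  p = (-8 - (-1)·-1.4000) / (5) = -1.8800
  q = (-1 - (-2)·-1.8800) / (3) = -1.5867

(-1.8800, -1.5867)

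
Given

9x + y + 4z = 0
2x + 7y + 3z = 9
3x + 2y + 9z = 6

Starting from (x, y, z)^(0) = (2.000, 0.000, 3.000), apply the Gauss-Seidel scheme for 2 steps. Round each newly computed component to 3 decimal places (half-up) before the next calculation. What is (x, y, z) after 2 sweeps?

Iteration 1:
  x = (0 - (1)·0.000 - (4)·3.000) / (9) = -1.333
  y = (9 - (2)·-1.333 - (3)·3.000) / (7) = 0.381
  z = (6 - (3)·-1.333 - (2)·0.381) / (9) = 1.026
Iteration 2:
  x = (0 - (1)·0.381 - (4)·1.026) / (9) = -0.498
  y = (9 - (2)·-0.498 - (3)·1.026) / (7) = 0.988
  z = (6 - (3)·-0.498 - (2)·0.988) / (9) = 0.613

(-0.498, 0.988, 0.613)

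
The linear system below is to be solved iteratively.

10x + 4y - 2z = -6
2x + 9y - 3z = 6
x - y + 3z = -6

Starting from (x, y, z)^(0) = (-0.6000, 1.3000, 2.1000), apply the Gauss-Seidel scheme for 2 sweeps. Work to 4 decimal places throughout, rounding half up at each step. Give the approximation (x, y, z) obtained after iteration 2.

Iteration 1:
  x = (-6 - (4)·1.3000 - (-2)·2.1000) / (10) = -0.7000
  y = (6 - (2)·-0.7000 - (-3)·2.1000) / (9) = 1.5222
  z = (-6 - (1)·-0.7000 - (-1)·1.5222) / (3) = -1.2593
Iteration 2:
  x = (-6 - (4)·1.5222 - (-2)·-1.2593) / (10) = -1.4607
  y = (6 - (2)·-1.4607 - (-3)·-1.2593) / (9) = 0.5715
  z = (-6 - (1)·-1.4607 - (-1)·0.5715) / (3) = -1.3226

(-1.4607, 0.5715, -1.3226)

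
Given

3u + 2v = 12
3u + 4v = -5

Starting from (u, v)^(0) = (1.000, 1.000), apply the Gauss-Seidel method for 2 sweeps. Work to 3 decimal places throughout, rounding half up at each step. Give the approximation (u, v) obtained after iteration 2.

(6.500, -6.125)

Iteration 1:
  u = (12 - (2)·1.000) / (3) = 3.333
  v = (-5 - (3)·3.333) / (4) = -3.750
Iteration 2:
  u = (12 - (2)·-3.750) / (3) = 6.500
  v = (-5 - (3)·6.500) / (4) = -6.125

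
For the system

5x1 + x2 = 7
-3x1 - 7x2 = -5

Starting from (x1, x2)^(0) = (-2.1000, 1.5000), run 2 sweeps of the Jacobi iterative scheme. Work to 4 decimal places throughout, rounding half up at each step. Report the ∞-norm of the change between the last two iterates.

Iteration 1:
  x1 = (7 - (1)·1.5000) / (5) = 1.1000
  x2 = (-5 - (-3)·-2.1000) / (-7) = 1.6143
Iteration 2:
  x1 = (7 - (1)·1.6143) / (5) = 1.0771
  x2 = (-5 - (-3)·1.1000) / (-7) = 0.2429
Change: (-0.0229, -1.3714) → max |·| = 1.3714

1.3714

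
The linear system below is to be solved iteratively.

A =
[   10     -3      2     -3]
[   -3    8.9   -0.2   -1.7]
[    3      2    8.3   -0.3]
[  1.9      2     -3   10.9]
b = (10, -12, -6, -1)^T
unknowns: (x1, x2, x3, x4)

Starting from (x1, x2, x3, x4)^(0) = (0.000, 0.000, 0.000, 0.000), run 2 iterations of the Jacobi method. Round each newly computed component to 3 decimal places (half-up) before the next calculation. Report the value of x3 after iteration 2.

Iteration 1:
  x1 = (10 - (-3)·0.000 - (2)·0.000 - (-3)·0.000) / (10) = 1.000
  x2 = (-12 - (-3)·0.000 - (-0.2)·0.000 - (-1.7)·0.000) / (8.9) = -1.348
  x3 = (-6 - (3)·0.000 - (2)·0.000 - (-0.3)·0.000) / (8.3) = -0.723
  x4 = (-1 - (1.9)·0.000 - (2)·0.000 - (-3)·0.000) / (10.9) = -0.092
Iteration 2:
  x1 = (10 - (-3)·-1.348 - (2)·-0.723 - (-3)·-0.092) / (10) = 0.713
  x2 = (-12 - (-3)·1.000 - (-0.2)·-0.723 - (-1.7)·-0.092) / (8.9) = -1.045
  x3 = (-6 - (3)·1.000 - (2)·-1.348 - (-0.3)·-0.092) / (8.3) = -0.763
  x4 = (-1 - (1.9)·1.000 - (2)·-1.348 - (-3)·-0.723) / (10.9) = -0.218

-0.763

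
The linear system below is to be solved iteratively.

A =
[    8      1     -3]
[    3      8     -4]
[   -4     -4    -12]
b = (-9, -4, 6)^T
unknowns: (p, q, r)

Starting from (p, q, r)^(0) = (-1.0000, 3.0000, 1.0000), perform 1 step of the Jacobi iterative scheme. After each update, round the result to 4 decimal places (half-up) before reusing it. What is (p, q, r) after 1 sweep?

(-1.1250, 0.3750, -1.1667)

Iteration 1:
  p = (-9 - (1)·3.0000 - (-3)·1.0000) / (8) = -1.1250
  q = (-4 - (3)·-1.0000 - (-4)·1.0000) / (8) = 0.3750
  r = (6 - (-4)·-1.0000 - (-4)·3.0000) / (-12) = -1.1667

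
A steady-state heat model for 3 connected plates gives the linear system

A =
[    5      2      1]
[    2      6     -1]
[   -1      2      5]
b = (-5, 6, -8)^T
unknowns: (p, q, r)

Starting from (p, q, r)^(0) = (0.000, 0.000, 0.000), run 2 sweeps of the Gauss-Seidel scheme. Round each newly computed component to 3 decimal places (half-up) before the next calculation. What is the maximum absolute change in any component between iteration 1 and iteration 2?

0.366

Iteration 1:
  p = (-5 - (2)·0.000 - (1)·0.000) / (5) = -1.000
  q = (6 - (2)·-1.000 - (-1)·0.000) / (6) = 1.333
  r = (-8 - (-1)·-1.000 - (2)·1.333) / (5) = -2.333
Iteration 2:
  p = (-5 - (2)·1.333 - (1)·-2.333) / (5) = -1.067
  q = (6 - (2)·-1.067 - (-1)·-2.333) / (6) = 0.967
  r = (-8 - (-1)·-1.067 - (2)·0.967) / (5) = -2.200
Change: (-0.067, -0.366, 0.133) → max |·| = 0.366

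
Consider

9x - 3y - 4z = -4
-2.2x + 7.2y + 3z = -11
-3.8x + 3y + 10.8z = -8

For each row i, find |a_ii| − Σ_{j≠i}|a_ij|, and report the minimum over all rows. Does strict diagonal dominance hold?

2

row 1: |9| − (3+4) = 2
row 2: |7.2| − (2.2+3) = 2
row 3: |10.8| − (3.8+3) = 4
minimum over rows = 2 → strictly diagonally dominant (convergence guaranteed)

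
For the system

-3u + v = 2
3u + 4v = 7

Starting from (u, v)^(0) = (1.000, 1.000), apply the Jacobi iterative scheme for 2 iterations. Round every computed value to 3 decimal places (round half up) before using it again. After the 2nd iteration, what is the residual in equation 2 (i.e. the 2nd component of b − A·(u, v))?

-0.001

Iteration 1:
  u = (2 - (1)·1.000) / (-3) = -0.333
  v = (7 - (3)·1.000) / (4) = 1.000
Iteration 2:
  u = (2 - (1)·1.000) / (-3) = -0.333
  v = (7 - (3)·-0.333) / (4) = 2.000
Residual b − A·x = (-0.999, -0.001)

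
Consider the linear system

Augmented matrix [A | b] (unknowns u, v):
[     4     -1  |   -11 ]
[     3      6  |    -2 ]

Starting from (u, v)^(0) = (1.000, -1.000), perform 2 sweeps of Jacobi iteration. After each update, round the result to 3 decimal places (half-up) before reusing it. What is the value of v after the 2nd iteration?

1.167

Iteration 1:
  u = (-11 - (-1)·-1.000) / (4) = -3.000
  v = (-2 - (3)·1.000) / (6) = -0.833
Iteration 2:
  u = (-11 - (-1)·-0.833) / (4) = -2.958
  v = (-2 - (3)·-3.000) / (6) = 1.167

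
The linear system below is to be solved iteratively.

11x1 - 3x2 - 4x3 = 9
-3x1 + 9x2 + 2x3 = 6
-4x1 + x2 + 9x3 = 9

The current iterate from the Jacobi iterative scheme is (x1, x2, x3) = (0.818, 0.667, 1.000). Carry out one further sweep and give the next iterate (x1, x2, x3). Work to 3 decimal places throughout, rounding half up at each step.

(1.364, 0.717, 1.289)

One sweep:
  x1 = (9 - (-3)·0.667 - (-4)·1.000) / (11) = 1.364
  x2 = (6 - (-3)·0.818 - (2)·1.000) / (9) = 0.717
  x3 = (9 - (-4)·0.818 - (1)·0.667) / (9) = 1.289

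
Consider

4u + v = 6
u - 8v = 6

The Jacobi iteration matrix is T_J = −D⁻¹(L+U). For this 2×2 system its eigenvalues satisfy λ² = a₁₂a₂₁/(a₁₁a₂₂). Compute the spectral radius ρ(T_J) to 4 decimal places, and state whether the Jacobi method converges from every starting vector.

a₁₂a₂₁/(a₁₁a₂₂) = (1)·(1) / ((4)·(-8)) = -0.031250
ρ = √|-0.031250| = √0.031250 = 0.1768
ρ < 1, so Jacobi converges

0.1768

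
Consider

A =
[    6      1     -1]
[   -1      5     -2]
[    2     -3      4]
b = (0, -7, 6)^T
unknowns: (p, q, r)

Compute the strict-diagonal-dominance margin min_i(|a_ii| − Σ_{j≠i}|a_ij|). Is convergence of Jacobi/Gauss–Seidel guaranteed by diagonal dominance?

row 1: |6| − (1+1) = 4
row 2: |5| − (1+2) = 2
row 3: |4| − (2+3) = -1
minimum over rows = -1 → not strictly diagonally dominant

-1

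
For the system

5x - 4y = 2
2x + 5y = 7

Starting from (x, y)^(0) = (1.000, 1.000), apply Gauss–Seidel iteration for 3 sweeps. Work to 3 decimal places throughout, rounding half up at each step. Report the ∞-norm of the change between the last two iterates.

Iteration 1:
  x = (2 - (-4)·1.000) / (5) = 1.200
  y = (7 - (2)·1.200) / (5) = 0.920
Iteration 2:
  x = (2 - (-4)·0.920) / (5) = 1.136
  y = (7 - (2)·1.136) / (5) = 0.946
Iteration 3:
  x = (2 - (-4)·0.946) / (5) = 1.157
  y = (7 - (2)·1.157) / (5) = 0.937
Change: (0.021, -0.009) → max |·| = 0.021

0.021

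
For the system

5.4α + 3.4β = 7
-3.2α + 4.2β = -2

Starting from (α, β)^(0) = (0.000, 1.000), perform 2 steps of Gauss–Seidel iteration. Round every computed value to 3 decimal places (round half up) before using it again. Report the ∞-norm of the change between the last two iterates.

Iteration 1:
  α = (7 - (3.4)·1.000) / (5.4) = 0.667
  β = (-2 - (-3.2)·0.667) / (4.2) = 0.032
Iteration 2:
  α = (7 - (3.4)·0.032) / (5.4) = 1.276
  β = (-2 - (-3.2)·1.276) / (4.2) = 0.496
Change: (0.609, 0.464) → max |·| = 0.609

0.609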